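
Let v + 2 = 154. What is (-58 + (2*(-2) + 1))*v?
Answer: -9272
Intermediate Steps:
v = 152 (v = -2 + 154 = 152)
(-58 + (2*(-2) + 1))*v = (-58 + (2*(-2) + 1))*152 = (-58 + (-4 + 1))*152 = (-58 - 3)*152 = -61*152 = -9272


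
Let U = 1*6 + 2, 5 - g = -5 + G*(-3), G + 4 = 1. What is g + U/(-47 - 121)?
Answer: 20/21 ≈ 0.95238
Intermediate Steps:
G = -3 (G = -4 + 1 = -3)
g = 1 (g = 5 - (-5 - 3*(-3)) = 5 - (-5 + 9) = 5 - 1*4 = 5 - 4 = 1)
U = 8 (U = 6 + 2 = 8)
g + U/(-47 - 121) = 1 + 8/(-47 - 121) = 1 + 8/(-168) = 1 - 1/168*8 = 1 - 1/21 = 20/21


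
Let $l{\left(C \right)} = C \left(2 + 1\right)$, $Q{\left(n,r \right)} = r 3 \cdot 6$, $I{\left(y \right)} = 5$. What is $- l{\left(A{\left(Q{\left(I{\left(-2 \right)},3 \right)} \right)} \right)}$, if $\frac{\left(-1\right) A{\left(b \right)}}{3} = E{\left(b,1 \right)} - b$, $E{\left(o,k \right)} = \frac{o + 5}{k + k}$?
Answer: $- \frac{441}{2} \approx -220.5$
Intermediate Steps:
$Q{\left(n,r \right)} = 18 r$ ($Q{\left(n,r \right)} = 3 r 6 = 18 r$)
$E{\left(o,k \right)} = \frac{5 + o}{2 k}$
$A{\left(b \right)} = - \frac{15}{2} + \frac{3 b}{2}$ ($A{\left(b \right)} = - 3 \left(\frac{5 + b}{2 \cdot 1} - b\right) = - 3 \left(\frac{1}{2} \cdot 1 \left(5 + b\right) - b\right) = - 3 \left(\left(\frac{5}{2} + \frac{b}{2}\right) - b\right) = - 3 \left(\frac{5}{2} - \frac{b}{2}\right) = - \frac{15}{2} + \frac{3 b}{2}$)
$l{\left(C \right)} = 3 C$ ($l{\left(C \right)} = C 3 = 3 C$)
$- l{\left(A{\left(Q{\left(I{\left(-2 \right)},3 \right)} \right)} \right)} = - 3 \left(- \frac{15}{2} + \frac{3 \cdot 18 \cdot 3}{2}\right) = - 3 \left(- \frac{15}{2} + \frac{3}{2} \cdot 54\right) = - 3 \left(- \frac{15}{2} + 81\right) = - \frac{3 \cdot 147}{2} = \left(-1\right) \frac{441}{2} = - \frac{441}{2}$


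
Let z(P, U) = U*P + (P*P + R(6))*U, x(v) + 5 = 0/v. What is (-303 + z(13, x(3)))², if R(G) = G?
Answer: 1545049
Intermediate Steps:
x(v) = -5 (x(v) = -5 + 0/v = -5 + 0 = -5)
z(P, U) = P*U + U*(6 + P²) (z(P, U) = U*P + (P*P + 6)*U = P*U + (P² + 6)*U = P*U + (6 + P²)*U = P*U + U*(6 + P²))
(-303 + z(13, x(3)))² = (-303 - 5*(6 + 13 + 13²))² = (-303 - 5*(6 + 13 + 169))² = (-303 - 5*188)² = (-303 - 940)² = (-1243)² = 1545049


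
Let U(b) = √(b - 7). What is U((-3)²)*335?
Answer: 335*√2 ≈ 473.76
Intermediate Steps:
U(b) = √(-7 + b)
U((-3)²)*335 = √(-7 + (-3)²)*335 = √(-7 + 9)*335 = √2*335 = 335*√2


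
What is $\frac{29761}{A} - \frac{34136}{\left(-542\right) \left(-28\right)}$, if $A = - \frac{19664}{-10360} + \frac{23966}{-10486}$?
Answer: $- \frac{54761981536306}{712917261} \approx -76814.0$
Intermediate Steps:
$A = - \frac{375813}{969955}$ ($A = \left(-19664\right) \left(- \frac{1}{10360}\right) + 23966 \left(- \frac{1}{10486}\right) = \frac{2458}{1295} - \frac{11983}{5243} = - \frac{375813}{969955} \approx -0.38745$)
$\frac{29761}{A} - \frac{34136}{\left(-542\right) \left(-28\right)} = \frac{29761}{- \frac{375813}{969955}} - \frac{34136}{\left(-542\right) \left(-28\right)} = 29761 \left(- \frac{969955}{375813}\right) - \frac{34136}{15176} = - \frac{28866830755}{375813} - \frac{4267}{1897} = - \frac{54761981536306}{712917261}$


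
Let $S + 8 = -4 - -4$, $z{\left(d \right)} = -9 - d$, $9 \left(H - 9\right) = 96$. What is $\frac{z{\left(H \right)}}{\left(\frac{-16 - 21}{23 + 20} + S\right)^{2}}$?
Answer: $- \frac{159014}{435483} \approx -0.36514$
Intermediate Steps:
$H = \frac{59}{3}$ ($H = 9 + \frac{1}{9} \cdot 96 = 9 + \frac{32}{3} = \frac{59}{3} \approx 19.667$)
$S = -8$ ($S = -8 - 0 = -8 + \left(-4 + 4\right) = -8 + 0 = -8$)
$\frac{z{\left(H \right)}}{\left(\frac{-16 - 21}{23 + 20} + S\right)^{2}} = \frac{-9 - \frac{59}{3}}{\left(\frac{-16 - 21}{23 + 20} - 8\right)^{2}} = \frac{-9 - \frac{59}{3}}{\left(- \frac{37}{43} - 8\right)^{2}} = - \frac{86}{3 \left(\left(-37\right) \frac{1}{43} - 8\right)^{2}} = - \frac{86}{3 \left(- \frac{37}{43} - 8\right)^{2}} = - \frac{86}{3 \left(- \frac{381}{43}\right)^{2}} = - \frac{86}{3 \cdot \frac{145161}{1849}} = \left(- \frac{86}{3}\right) \frac{1849}{145161} = - \frac{159014}{435483}$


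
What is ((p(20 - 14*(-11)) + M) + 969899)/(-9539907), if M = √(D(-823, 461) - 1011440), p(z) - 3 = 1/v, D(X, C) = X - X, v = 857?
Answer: -831206015/8175700299 - 4*I*√63215/9539907 ≈ -0.10167 - 0.00010542*I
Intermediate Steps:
D(X, C) = 0
p(z) = 2572/857 (p(z) = 3 + 1/857 = 2572/857)
M = 4*I*√63215 (M = √(0 - 1011440) = √(-1011440) = 4*I*√63215 ≈ 1005.7*I)
((p(20 - 14*(-11)) + M) + 969899)/(-9539907) = ((2572/857 + 4*I*√63215) + 969899)/(-9539907) = (831206015/857 + 4*I*√63215)*(-1/9539907) = -831206015/8175700299 - 4*I*√63215/9539907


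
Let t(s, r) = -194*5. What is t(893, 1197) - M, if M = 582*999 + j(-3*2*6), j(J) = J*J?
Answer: -583684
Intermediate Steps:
j(J) = J**2
t(s, r) = -970
M = 582714 (M = 582*999 + (-3*2*6)**2 = 581418 + (-6*6)**2 = 581418 + (-36)**2 = 581418 + 1296 = 582714)
t(893, 1197) - M = -970 - 1*582714 = -970 - 582714 = -583684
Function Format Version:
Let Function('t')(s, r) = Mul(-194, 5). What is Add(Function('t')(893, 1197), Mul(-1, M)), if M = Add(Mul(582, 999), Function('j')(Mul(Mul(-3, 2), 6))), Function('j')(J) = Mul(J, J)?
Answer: -583684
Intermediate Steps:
Function('j')(J) = Pow(J, 2)
Function('t')(s, r) = -970
M = 582714 (M = Add(Mul(582, 999), Pow(Mul(Mul(-3, 2), 6), 2)) = Add(581418, Pow(Mul(-6, 6), 2)) = Add(581418, Pow(-36, 2)) = Add(581418, 1296) = 582714)
Add(Function('t')(893, 1197), Mul(-1, M)) = Add(-970, Mul(-1, 582714)) = Add(-970, -582714) = -583684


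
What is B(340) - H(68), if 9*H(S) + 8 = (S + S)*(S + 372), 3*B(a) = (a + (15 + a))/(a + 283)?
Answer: -12424417/1869 ≈ -6647.6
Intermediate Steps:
B(a) = (15 + 2*a)/(3*(283 + a)) (B(a) = ((a + (15 + a))/(a + 283))/3 = ((15 + 2*a)/(283 + a))/3 = (15 + 2*a)/(3*(283 + a)))
H(S) = -8/9 + 2*S*(372 + S)/9 (H(S) = -8/9 + ((S + S)*(S + 372))/9 = -8/9 + ((2*S)*(372 + S))/9 = -8/9 + (2*S*(372 + S))/9 = -8/9 + 2*S*(372 + S)/9)
B(340) - H(68) = (15 + 2*340)/(3*(283 + 340)) - (-8/9 + (2/9)*68² + (248/3)*68) = (⅓)*(15 + 680)/623 - (-8/9 + (2/9)*4624 + 16864/3) = (⅓)*(1/623)*695 - (-8/9 + 9248/9 + 16864/3) = 695/1869 - 1*6648 = 695/1869 - 6648 = -12424417/1869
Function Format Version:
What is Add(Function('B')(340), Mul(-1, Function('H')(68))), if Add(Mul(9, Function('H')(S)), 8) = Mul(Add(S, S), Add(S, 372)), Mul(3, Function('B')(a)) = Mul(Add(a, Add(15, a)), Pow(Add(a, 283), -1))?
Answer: Rational(-12424417, 1869) ≈ -6647.6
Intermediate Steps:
Function('B')(a) = Mul(Rational(1, 3), Pow(Add(283, a), -1), Add(15, Mul(2, a))) (Function('B')(a) = Mul(Rational(1, 3), Mul(Add(a, Add(15, a)), Pow(Add(a, 283), -1))) = Mul(Rational(1, 3), Mul(Add(15, Mul(2, a)), Pow(Add(283, a), -1))) = Mul(Rational(1, 3), Mul(Pow(Add(283, a), -1), Add(15, Mul(2, a)))) = Mul(Rational(1, 3), Pow(Add(283, a), -1), Add(15, Mul(2, a))))
Function('H')(S) = Add(Rational(-8, 9), Mul(Rational(2, 9), S, Add(372, S))) (Function('H')(S) = Add(Rational(-8, 9), Mul(Rational(1, 9), Mul(Add(S, S), Add(S, 372)))) = Add(Rational(-8, 9), Mul(Rational(1, 9), Mul(Mul(2, S), Add(372, S)))) = Add(Rational(-8, 9), Mul(Rational(1, 9), Mul(2, S, Add(372, S)))) = Add(Rational(-8, 9), Mul(Rational(2, 9), S, Add(372, S))))
Add(Function('B')(340), Mul(-1, Function('H')(68))) = Add(Mul(Rational(1, 3), Pow(Add(283, 340), -1), Add(15, Mul(2, 340))), Mul(-1, Add(Rational(-8, 9), Mul(Rational(2, 9), Pow(68, 2)), Mul(Rational(248, 3), 68)))) = Add(Mul(Rational(1, 3), Pow(623, -1), Add(15, 680)), Mul(-1, Add(Rational(-8, 9), Mul(Rational(2, 9), 4624), Rational(16864, 3)))) = Add(Mul(Rational(1, 3), Rational(1, 623), 695), Mul(-1, Add(Rational(-8, 9), Rational(9248, 9), Rational(16864, 3)))) = Add(Rational(695, 1869), Mul(-1, 6648)) = Add(Rational(695, 1869), -6648) = Rational(-12424417, 1869)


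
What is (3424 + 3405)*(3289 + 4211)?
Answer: 51217500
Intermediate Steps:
(3424 + 3405)*(3289 + 4211) = 6829*7500 = 51217500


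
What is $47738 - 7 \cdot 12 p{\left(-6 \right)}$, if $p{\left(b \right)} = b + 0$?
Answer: $48242$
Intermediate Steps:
$p{\left(b \right)} = b$
$47738 - 7 \cdot 12 p{\left(-6 \right)} = 47738 - 7 \cdot 12 \left(-6\right) = 47738 - 84 \left(-6\right) = 47738 - -504 = 47738 + 504 = 48242$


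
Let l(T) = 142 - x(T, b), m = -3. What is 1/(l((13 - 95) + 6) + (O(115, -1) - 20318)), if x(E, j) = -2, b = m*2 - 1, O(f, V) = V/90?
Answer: -90/1815661 ≈ -4.9569e-5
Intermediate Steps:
O(f, V) = V/90 (O(f, V) = V*(1/90) = V/90)
b = -7 (b = -3*2 - 1 = -6 - 1 = -7)
l(T) = 144 (l(T) = 142 - 1*(-2) = 142 + 2 = 144)
1/(l((13 - 95) + 6) + (O(115, -1) - 20318)) = 1/(144 + ((1/90)*(-1) - 20318)) = 1/(144 + (-1/90 - 20318)) = 1/(144 - 1828621/90) = 1/(-1815661/90) = -90/1815661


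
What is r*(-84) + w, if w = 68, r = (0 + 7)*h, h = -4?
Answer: 2420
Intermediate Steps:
r = -28 (r = (0 + 7)*(-4) = 7*(-4) = -28)
r*(-84) + w = -28*(-84) + 68 = 2352 + 68 = 2420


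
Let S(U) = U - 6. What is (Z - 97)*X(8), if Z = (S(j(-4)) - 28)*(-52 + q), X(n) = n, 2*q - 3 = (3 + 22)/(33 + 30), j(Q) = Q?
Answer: 914488/63 ≈ 14516.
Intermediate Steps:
q = 107/63 (q = 3/2 + ((3 + 22)/(33 + 30))/2 = 3/2 + (25/63)/2 = 3/2 + (25*(1/63))/2 = 3/2 + (½)*(25/63) = 3/2 + 25/126 = 107/63 ≈ 1.6984)
S(U) = -6 + U
Z = 120422/63 (Z = ((-6 - 4) - 28)*(-52 + 107/63) = (-10 - 28)*(-3169/63) = -38*(-3169/63) = 120422/63 ≈ 1911.5)
(Z - 97)*X(8) = (120422/63 - 97)*8 = (114311/63)*8 = 914488/63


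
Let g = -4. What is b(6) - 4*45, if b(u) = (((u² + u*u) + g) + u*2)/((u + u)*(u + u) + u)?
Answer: -2692/15 ≈ -179.47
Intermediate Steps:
b(u) = (-4 + 2*u + 2*u²)/(u + 4*u²) (b(u) = (((u² + u*u) - 4) + u*2)/((u + u)*(u + u) + u) = (((u² + u²) - 4) + 2*u)/((2*u)*(2*u) + u) = ((2*u² - 4) + 2*u)/(4*u² + u) = ((-4 + 2*u²) + 2*u)/(u + 4*u²) = (-4 + 2*u + 2*u²)/(u + 4*u²))
b(6) - 4*45 = 2*(-2 + 6 + 6²)/(6*(1 + 4*6)) - 4*45 = 2*(⅙)*(-2 + 6 + 36)/(1 + 24) - 180 = 2*(⅙)*40/25 - 180 = 2*(⅙)*(1/25)*40 - 180 = 8/15 - 180 = -2692/15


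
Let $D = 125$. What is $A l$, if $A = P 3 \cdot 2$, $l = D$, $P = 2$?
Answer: $1500$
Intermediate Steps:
$l = 125$
$A = 12$ ($A = 2 \cdot 3 \cdot 2 = 6 \cdot 2 = 12$)
$A l = 12 \cdot 125 = 1500$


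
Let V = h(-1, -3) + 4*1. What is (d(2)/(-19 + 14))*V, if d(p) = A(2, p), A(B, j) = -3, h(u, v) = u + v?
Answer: 0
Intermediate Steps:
d(p) = -3
V = 0 (V = (-1 - 3) + 4*1 = -4 + 4 = 0)
(d(2)/(-19 + 14))*V = (-3/(-19 + 14))*0 = (-3/(-5))*0 = -⅕*(-3)*0 = (⅗)*0 = 0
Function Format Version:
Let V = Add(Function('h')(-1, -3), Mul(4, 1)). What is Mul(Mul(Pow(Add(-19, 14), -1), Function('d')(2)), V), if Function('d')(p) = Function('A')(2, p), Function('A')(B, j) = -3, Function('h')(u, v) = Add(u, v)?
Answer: 0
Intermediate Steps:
Function('d')(p) = -3
V = 0 (V = Add(Add(-1, -3), Mul(4, 1)) = Add(-4, 4) = 0)
Mul(Mul(Pow(Add(-19, 14), -1), Function('d')(2)), V) = Mul(Mul(Pow(Add(-19, 14), -1), -3), 0) = Mul(Mul(Pow(-5, -1), -3), 0) = Mul(Mul(Rational(-1, 5), -3), 0) = Mul(Rational(3, 5), 0) = 0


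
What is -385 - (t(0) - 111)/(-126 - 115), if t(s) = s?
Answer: -92896/241 ≈ -385.46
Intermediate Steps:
-385 - (t(0) - 111)/(-126 - 115) = -385 - (0 - 111)/(-126 - 115) = -385 - (-111)/(-241) = -385 - (-111)*(-1)/241 = -385 - 1*111/241 = -385 - 111/241 = -92896/241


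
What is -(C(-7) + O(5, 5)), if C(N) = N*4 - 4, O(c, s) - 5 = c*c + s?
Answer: -3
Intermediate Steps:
O(c, s) = 5 + s + c² (O(c, s) = 5 + (c*c + s) = 5 + (c² + s) = 5 + (s + c²) = 5 + s + c²)
C(N) = -4 + 4*N (C(N) = 4*N - 4 = -4 + 4*N)
-(C(-7) + O(5, 5)) = -((-4 + 4*(-7)) + (5 + 5 + 5²)) = -((-4 - 28) + (5 + 5 + 25)) = -(-32 + 35) = -1*3 = -3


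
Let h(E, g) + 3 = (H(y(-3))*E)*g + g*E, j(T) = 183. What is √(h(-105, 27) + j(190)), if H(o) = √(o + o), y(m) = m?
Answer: 3*√(-295 - 315*I*√6) ≈ 48.885 - 71.026*I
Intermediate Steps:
H(o) = √2*√o (H(o) = √(2*o) = √2*√o)
h(E, g) = -3 + E*g + I*E*g*√6 (h(E, g) = -3 + (((√2*√(-3))*E)*g + g*E) = -3 + (((√2*(I*√3))*E)*g + E*g) = -3 + (((I*√6)*E)*g + E*g) = -3 + ((I*E*√6)*g + E*g) = -3 + (I*E*g*√6 + E*g) = -3 + (E*g + I*E*g*√6) = -3 + E*g + I*E*g*√6)
√(h(-105, 27) + j(190)) = √((-3 - 105*27 + I*(-105)*27*√6) + 183) = √((-3 - 2835 - 2835*I*√6) + 183) = √((-2838 - 2835*I*√6) + 183) = √(-2655 - 2835*I*√6)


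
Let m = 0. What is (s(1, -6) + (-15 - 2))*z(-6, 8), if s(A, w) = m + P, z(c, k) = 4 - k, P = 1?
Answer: 64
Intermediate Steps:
s(A, w) = 1 (s(A, w) = 0 + 1 = 1)
(s(1, -6) + (-15 - 2))*z(-6, 8) = (1 + (-15 - 2))*(4 - 1*8) = (1 - 17)*(4 - 8) = -16*(-4) = 64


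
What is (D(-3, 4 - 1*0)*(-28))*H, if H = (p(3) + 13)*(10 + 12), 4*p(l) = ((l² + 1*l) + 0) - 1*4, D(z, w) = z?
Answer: 27720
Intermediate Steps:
p(l) = -1 + l/4 + l²/4 (p(l) = (((l² + 1*l) + 0) - 1*4)/4 = (((l² + l) + 0) - 4)/4 = (((l + l²) + 0) - 4)/4 = ((l + l²) - 4)/4 = (-4 + l + l²)/4 = -1 + l/4 + l²/4)
H = 330 (H = ((-1 + (¼)*3 + (¼)*3²) + 13)*(10 + 12) = ((-1 + ¾ + (¼)*9) + 13)*22 = ((-1 + ¾ + 9/4) + 13)*22 = (2 + 13)*22 = 15*22 = 330)
(D(-3, 4 - 1*0)*(-28))*H = -3*(-28)*330 = 84*330 = 27720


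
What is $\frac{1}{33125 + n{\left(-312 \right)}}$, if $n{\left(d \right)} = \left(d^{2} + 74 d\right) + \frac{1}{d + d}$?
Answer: $\frac{624}{67005743} \approx 9.3126 \cdot 10^{-6}$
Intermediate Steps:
$n{\left(d \right)} = d^{2} + \frac{1}{2 d} + 74 d$ ($n{\left(d \right)} = \left(d^{2} + 74 d\right) + \frac{1}{2 d} = d^{2} + \frac{1}{2 d} + 74 d$)
$\frac{1}{33125 + n{\left(-312 \right)}} = \frac{1}{33125 + \left(\left(-312\right)^{2} + \frac{1}{2 \left(-312\right)} + 74 \left(-312\right)\right)} = \frac{1}{33125 + \left(97344 + \frac{1}{2} \left(- \frac{1}{312}\right) - 23088\right)} = \frac{1}{33125 - - \frac{46335743}{624}} = \frac{1}{33125 + \frac{46335743}{624}} = \frac{1}{\frac{67005743}{624}} = \frac{624}{67005743}$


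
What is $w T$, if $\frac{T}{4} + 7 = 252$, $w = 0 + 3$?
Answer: $2940$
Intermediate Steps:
$w = 3$
$T = 980$ ($T = -28 + 4 \cdot 252 = -28 + 1008 = 980$)
$w T = 3 \cdot 980 = 2940$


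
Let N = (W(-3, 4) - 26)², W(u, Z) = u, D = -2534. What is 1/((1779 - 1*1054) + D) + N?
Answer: 1521368/1809 ≈ 841.00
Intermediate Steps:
N = 841 (N = (-3 - 26)² = (-29)² = 841)
1/((1779 - 1*1054) + D) + N = 1/((1779 - 1*1054) - 2534) + 841 = 1/((1779 - 1054) - 2534) + 841 = 1/(725 - 2534) + 841 = 1/(-1809) + 841 = -1/1809 + 841 = 1521368/1809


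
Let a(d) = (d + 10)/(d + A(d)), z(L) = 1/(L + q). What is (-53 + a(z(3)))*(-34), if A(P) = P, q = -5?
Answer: 2125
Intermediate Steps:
z(L) = 1/(-5 + L) (z(L) = 1/(L - 5) = 1/(-5 + L))
a(d) = (10 + d)/(2*d) (a(d) = (d + 10)/(d + d) = (10 + d)/((2*d)) = (10 + d)*(1/(2*d)) = (10 + d)/(2*d))
(-53 + a(z(3)))*(-34) = (-53 + (10 + 1/(-5 + 3))/(2*(1/(-5 + 3))))*(-34) = (-53 + (10 + 1/(-2))/(2*(1/(-2))))*(-34) = (-53 + (10 - ½)/(2*(-½)))*(-34) = (-53 + (½)*(-2)*(19/2))*(-34) = (-53 - 19/2)*(-34) = -125/2*(-34) = 2125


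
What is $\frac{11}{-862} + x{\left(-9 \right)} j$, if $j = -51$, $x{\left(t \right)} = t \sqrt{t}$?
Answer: $- \frac{11}{862} + 1377 i \approx -0.012761 + 1377.0 i$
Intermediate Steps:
$x{\left(t \right)} = t^{\frac{3}{2}}$
$\frac{11}{-862} + x{\left(-9 \right)} j = \frac{11}{-862} + \left(-9\right)^{\frac{3}{2}} \left(-51\right) = 11 \left(- \frac{1}{862}\right) + - 27 i \left(-51\right) = - \frac{11}{862} + 1377 i$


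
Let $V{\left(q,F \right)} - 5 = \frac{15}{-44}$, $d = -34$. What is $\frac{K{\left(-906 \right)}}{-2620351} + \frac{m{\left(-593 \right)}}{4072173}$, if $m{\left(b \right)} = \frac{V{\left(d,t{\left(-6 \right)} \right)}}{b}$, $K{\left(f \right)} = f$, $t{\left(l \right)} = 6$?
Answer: $\frac{96262993779941}{278415275489328516} \approx 0.00034575$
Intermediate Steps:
$V{\left(q,F \right)} = \frac{205}{44}$ ($V{\left(q,F \right)} = 5 + \frac{15}{-44} = 5 + 15 \left(- \frac{1}{44}\right) = 5 - \frac{15}{44} = \frac{205}{44}$)
$m{\left(b \right)} = \frac{205}{44 b}$
$\frac{K{\left(-906 \right)}}{-2620351} + \frac{m{\left(-593 \right)}}{4072173} = - \frac{906}{-2620351} + \frac{\frac{205}{44} \frac{1}{-593}}{4072173} = \left(-906\right) \left(- \frac{1}{2620351}\right) + \frac{205}{44} \left(- \frac{1}{593}\right) \frac{1}{4072173} = \frac{906}{2620351} - \frac{205}{106251137916} = \frac{96262993779941}{278415275489328516}$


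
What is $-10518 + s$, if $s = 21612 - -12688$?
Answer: $23782$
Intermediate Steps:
$s = 34300$ ($s = 21612 + 12688 = 34300$)
$-10518 + s = -10518 + 34300 = 23782$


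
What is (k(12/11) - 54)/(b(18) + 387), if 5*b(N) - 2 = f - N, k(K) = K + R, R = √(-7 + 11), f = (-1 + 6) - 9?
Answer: -560/4213 ≈ -0.13292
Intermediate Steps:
f = -4 (f = 5 - 9 = -4)
R = 2 (R = √4 = 2)
k(K) = 2 + K (k(K) = K + 2 = 2 + K)
b(N) = -⅖ - N/5 (b(N) = ⅖ + (-4 - N)/5 = ⅖ + (-⅘ - N/5) = -⅖ - N/5)
(k(12/11) - 54)/(b(18) + 387) = ((2 + 12/11) - 54)/((-⅖ - ⅕*18) + 387) = ((2 + 12*(1/11)) - 54)/((-⅖ - 18/5) + 387) = ((2 + 12/11) - 54)/(-4 + 387) = (34/11 - 54)/383 = -560/11*1/383 = -560/4213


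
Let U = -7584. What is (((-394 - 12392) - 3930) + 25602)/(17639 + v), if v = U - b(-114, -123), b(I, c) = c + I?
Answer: 4443/5146 ≈ 0.86339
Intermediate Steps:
b(I, c) = I + c
v = -7347 (v = -7584 - (-114 - 123) = -7584 - 1*(-237) = -7584 + 237 = -7347)
(((-394 - 12392) - 3930) + 25602)/(17639 + v) = (((-394 - 12392) - 3930) + 25602)/(17639 - 7347) = ((-12786 - 3930) + 25602)/10292 = (-16716 + 25602)*(1/10292) = 8886*(1/10292) = 4443/5146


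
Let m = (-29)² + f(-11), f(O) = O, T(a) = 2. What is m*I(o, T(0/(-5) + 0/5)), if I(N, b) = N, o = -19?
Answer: -15770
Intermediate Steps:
m = 830 (m = (-29)² - 11 = 841 - 11 = 830)
m*I(o, T(0/(-5) + 0/5)) = 830*(-19) = -15770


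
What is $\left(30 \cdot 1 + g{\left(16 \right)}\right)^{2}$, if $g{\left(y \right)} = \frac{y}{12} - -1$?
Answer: $\frac{9409}{9} \approx 1045.4$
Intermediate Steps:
$g{\left(y \right)} = 1 + \frac{y}{12}$ ($g{\left(y \right)} = y \frac{1}{12} + 1 = \frac{y}{12} + 1 = 1 + \frac{y}{12}$)
$\left(30 \cdot 1 + g{\left(16 \right)}\right)^{2} = \left(30 \cdot 1 + \left(1 + \frac{1}{12} \cdot 16\right)\right)^{2} = \left(30 + \left(1 + \frac{4}{3}\right)\right)^{2} = \left(30 + \frac{7}{3}\right)^{2} = \left(\frac{97}{3}\right)^{2} = \frac{9409}{9}$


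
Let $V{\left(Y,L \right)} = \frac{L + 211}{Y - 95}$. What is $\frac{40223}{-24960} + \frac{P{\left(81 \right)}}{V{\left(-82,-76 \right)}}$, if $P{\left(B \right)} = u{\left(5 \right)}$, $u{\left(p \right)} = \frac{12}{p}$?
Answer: $- \frac{593819}{124800} \approx -4.7582$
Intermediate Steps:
$V{\left(Y,L \right)} = \frac{211 + L}{-95 + Y}$
$P{\left(B \right)} = \frac{12}{5}$
$\frac{40223}{-24960} + \frac{P{\left(81 \right)}}{V{\left(-82,-76 \right)}} = \frac{40223}{-24960} + \frac{12}{5 \frac{211 - 76}{-95 - 82}} = 40223 \left(- \frac{1}{24960}\right) + \frac{12}{5 \frac{1}{-177} \cdot 135} = - \frac{40223}{24960} + \frac{12}{5 \left(\left(- \frac{1}{177}\right) 135\right)} = - \frac{40223}{24960} + \frac{12}{5 \left(- \frac{45}{59}\right)} = - \frac{40223}{24960} + \frac{12}{5} \left(- \frac{59}{45}\right) = - \frac{40223}{24960} - \frac{236}{75} = - \frac{593819}{124800}$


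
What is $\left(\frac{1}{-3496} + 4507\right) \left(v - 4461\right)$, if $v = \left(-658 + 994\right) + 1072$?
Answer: $- \frac{48104505963}{3496} \approx -1.376 \cdot 10^{7}$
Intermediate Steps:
$v = 1408$ ($v = 336 + 1072 = 1408$)
$\left(\frac{1}{-3496} + 4507\right) \left(v - 4461\right) = \left(\frac{1}{-3496} + 4507\right) \left(1408 - 4461\right) = \left(- \frac{1}{3496} + 4507\right) \left(-3053\right) = \frac{15756471}{3496} \left(-3053\right) = - \frac{48104505963}{3496}$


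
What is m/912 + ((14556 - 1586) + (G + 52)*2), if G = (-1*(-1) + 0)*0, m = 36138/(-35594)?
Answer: 3722847331/284752 ≈ 13074.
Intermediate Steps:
m = -18069/17797 (m = 36138*(-1/35594) = -18069/17797 ≈ -1.0153)
G = 0 (G = (1 + 0)*0 = 1*0 = 0)
m/912 + ((14556 - 1586) + (G + 52)*2) = -18069/17797/912 + ((14556 - 1586) + (0 + 52)*2) = -18069/17797*1/912 + (12970 + 52*2) = -317/284752 + (12970 + 104) = -317/284752 + 13074 = 3722847331/284752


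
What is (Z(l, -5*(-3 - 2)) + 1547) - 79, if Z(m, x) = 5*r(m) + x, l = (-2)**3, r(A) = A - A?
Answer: 1493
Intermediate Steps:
r(A) = 0
l = -8
Z(m, x) = x (Z(m, x) = 5*0 + x = 0 + x = x)
(Z(l, -5*(-3 - 2)) + 1547) - 79 = (-5*(-3 - 2) + 1547) - 79 = (-5*(-5) + 1547) - 79 = (25 + 1547) - 79 = 1572 - 79 = 1493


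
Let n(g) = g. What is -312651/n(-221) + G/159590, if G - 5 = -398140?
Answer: 9961597051/7053878 ≈ 1412.2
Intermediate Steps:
G = -398135 (G = 5 - 398140 = -398135)
-312651/n(-221) + G/159590 = -312651/(-221) - 398135/159590 = -312651*(-1/221) - 398135*1/159590 = 312651/221 - 79627/31918 = 9961597051/7053878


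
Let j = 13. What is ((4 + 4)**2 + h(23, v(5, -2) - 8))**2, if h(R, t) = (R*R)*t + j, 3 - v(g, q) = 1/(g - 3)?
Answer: 32092225/4 ≈ 8.0231e+6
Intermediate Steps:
v(g, q) = 3 - 1/(-3 + g) (v(g, q) = 3 - 1/(g - 3) = 3 - 1/(-3 + g))
h(R, t) = 13 + t*R**2 (h(R, t) = (R*R)*t + 13 = R**2*t + 13 = t*R**2 + 13 = 13 + t*R**2)
((4 + 4)**2 + h(23, v(5, -2) - 8))**2 = ((4 + 4)**2 + (13 + ((-10 + 3*5)/(-3 + 5) - 8)*23**2))**2 = (8**2 + (13 + ((-10 + 15)/2 - 8)*529))**2 = (64 + (13 + ((1/2)*5 - 8)*529))**2 = (64 + (13 + (5/2 - 8)*529))**2 = (64 + (13 - 11/2*529))**2 = (64 + (13 - 5819/2))**2 = (64 - 5793/2)**2 = (-5665/2)**2 = 32092225/4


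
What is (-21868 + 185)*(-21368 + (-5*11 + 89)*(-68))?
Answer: 513453440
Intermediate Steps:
(-21868 + 185)*(-21368 + (-5*11 + 89)*(-68)) = -21683*(-21368 + (-55 + 89)*(-68)) = -21683*(-21368 + 34*(-68)) = -21683*(-21368 - 2312) = -21683*(-23680) = 513453440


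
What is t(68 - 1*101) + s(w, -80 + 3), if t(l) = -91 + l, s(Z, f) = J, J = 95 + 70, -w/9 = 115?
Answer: 41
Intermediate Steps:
w = -1035 (w = -9*115 = -1035)
J = 165
s(Z, f) = 165
t(68 - 1*101) + s(w, -80 + 3) = (-91 + (68 - 1*101)) + 165 = (-91 + (68 - 101)) + 165 = (-91 - 33) + 165 = -124 + 165 = 41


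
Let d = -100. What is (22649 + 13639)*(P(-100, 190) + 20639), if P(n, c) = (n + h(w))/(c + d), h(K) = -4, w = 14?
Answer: 3744530496/5 ≈ 7.4891e+8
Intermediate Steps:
P(n, c) = (-4 + n)/(-100 + c) (P(n, c) = (n - 4)/(c - 100) = (-4 + n)/(-100 + c))
(22649 + 13639)*(P(-100, 190) + 20639) = (22649 + 13639)*((-4 - 100)/(-100 + 190) + 20639) = 36288*(-104/90 + 20639) = 36288*((1/90)*(-104) + 20639) = 36288*(-52/45 + 20639) = 36288*(928703/45) = 3744530496/5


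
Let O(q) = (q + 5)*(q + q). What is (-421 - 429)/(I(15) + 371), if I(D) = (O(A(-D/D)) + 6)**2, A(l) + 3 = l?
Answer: -34/15 ≈ -2.2667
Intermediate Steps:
A(l) = -3 + l
O(q) = 2*q*(5 + q) (O(q) = (5 + q)*(2*q) = 2*q*(5 + q))
I(D) = 4 (I(D) = (2*(-3 - D/D)*(5 + (-3 - D/D)) + 6)**2 = (2*(-3 - 1*1)*(5 + (-3 - 1*1)) + 6)**2 = (2*(-3 - 1)*(5 + (-3 - 1)) + 6)**2 = (2*(-4)*(5 - 4) + 6)**2 = (2*(-4)*1 + 6)**2 = (-8 + 6)**2 = (-2)**2 = 4)
(-421 - 429)/(I(15) + 371) = (-421 - 429)/(4 + 371) = -850/375 = -850*1/375 = -34/15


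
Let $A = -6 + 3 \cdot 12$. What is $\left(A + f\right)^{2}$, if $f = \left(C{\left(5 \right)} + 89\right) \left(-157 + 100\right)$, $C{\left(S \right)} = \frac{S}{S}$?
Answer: $26010000$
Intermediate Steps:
$A = 30$ ($A = -6 + 36 = 30$)
$C{\left(S \right)} = 1$
$f = -5130$ ($f = \left(1 + 89\right) \left(-157 + 100\right) = 90 \left(-57\right) = -5130$)
$\left(A + f\right)^{2} = \left(30 - 5130\right)^{2} = \left(-5100\right)^{2} = 26010000$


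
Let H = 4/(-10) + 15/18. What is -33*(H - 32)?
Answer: 10417/10 ≈ 1041.7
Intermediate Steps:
H = 13/30 (H = 4*(-⅒) + 15*(1/18) = -⅖ + ⅚ = 13/30 ≈ 0.43333)
-33*(H - 32) = -33*(13/30 - 32) = -33*(-947/30) = 10417/10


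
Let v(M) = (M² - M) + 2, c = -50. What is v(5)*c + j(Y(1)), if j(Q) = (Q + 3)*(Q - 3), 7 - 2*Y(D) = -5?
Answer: -1073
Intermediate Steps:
Y(D) = 6 (Y(D) = 7/2 - ½*(-5) = 7/2 + 5/2 = 6)
v(M) = 2 + M² - M
j(Q) = (-3 + Q)*(3 + Q) (j(Q) = (3 + Q)*(-3 + Q) = (-3 + Q)*(3 + Q))
v(5)*c + j(Y(1)) = (2 + 5² - 1*5)*(-50) + (-9 + 6²) = (2 + 25 - 5)*(-50) + (-9 + 36) = 22*(-50) + 27 = -1100 + 27 = -1073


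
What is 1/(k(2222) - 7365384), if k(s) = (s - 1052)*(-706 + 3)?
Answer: -1/8187894 ≈ -1.2213e-7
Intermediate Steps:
k(s) = 739556 - 703*s (k(s) = (-1052 + s)*(-703) = 739556 - 703*s)
1/(k(2222) - 7365384) = 1/((739556 - 703*2222) - 7365384) = 1/((739556 - 1562066) - 7365384) = 1/(-822510 - 7365384) = 1/(-8187894) = -1/8187894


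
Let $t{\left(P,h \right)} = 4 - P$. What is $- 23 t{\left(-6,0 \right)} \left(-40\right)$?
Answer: $9200$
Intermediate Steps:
$- 23 t{\left(-6,0 \right)} \left(-40\right) = - 23 \left(4 - -6\right) \left(-40\right) = - 23 \left(4 + 6\right) \left(-40\right) = \left(-23\right) 10 \left(-40\right) = \left(-230\right) \left(-40\right) = 9200$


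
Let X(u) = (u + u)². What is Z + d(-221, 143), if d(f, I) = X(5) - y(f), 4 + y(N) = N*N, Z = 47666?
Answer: -1071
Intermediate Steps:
X(u) = 4*u² (X(u) = (2*u)² = 4*u²)
y(N) = -4 + N² (y(N) = -4 + N*N = -4 + N²)
d(f, I) = 104 - f² (d(f, I) = 4*5² - (-4 + f²) = 4*25 + (4 - f²) = 100 + (4 - f²) = 104 - f²)
Z + d(-221, 143) = 47666 + (104 - 1*(-221)²) = 47666 + (104 - 1*48841) = 47666 + (104 - 48841) = 47666 - 48737 = -1071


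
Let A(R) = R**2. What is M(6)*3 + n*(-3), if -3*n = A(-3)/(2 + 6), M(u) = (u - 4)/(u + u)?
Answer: 13/8 ≈ 1.6250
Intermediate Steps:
M(u) = (-4 + u)/(2*u) (M(u) = (-4 + u)/((2*u)) = (-4 + u)*(1/(2*u)) = (-4 + u)/(2*u))
n = -3/8 (n = -(-3)**2/(3*(2 + 6)) = -3/8 ≈ -0.37500)
M(6)*3 + n*(-3) = ((1/2)*(-4 + 6)/6)*3 - 3/8*(-3) = ((1/2)*(1/6)*2)*3 + 9/8 = (1/6)*3 + 9/8 = 1/2 + 9/8 = 13/8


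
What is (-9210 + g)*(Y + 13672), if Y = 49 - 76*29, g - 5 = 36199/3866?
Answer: -409433162127/3866 ≈ -1.0591e+8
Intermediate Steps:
g = 55529/3866 (g = 5 + 36199/3866 = 55529/3866 ≈ 14.363)
Y = -2155 (Y = 49 - 2204 = -2155)
(-9210 + g)*(Y + 13672) = (-9210 + 55529/3866)*(-2155 + 13672) = -35550331/3866*11517 = -409433162127/3866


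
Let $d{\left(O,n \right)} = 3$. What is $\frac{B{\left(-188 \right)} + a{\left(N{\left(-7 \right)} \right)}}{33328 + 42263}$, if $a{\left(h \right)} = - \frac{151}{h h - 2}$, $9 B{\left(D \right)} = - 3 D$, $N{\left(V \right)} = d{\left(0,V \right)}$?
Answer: $\frac{863}{1587411} \approx 0.00054365$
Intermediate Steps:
$N{\left(V \right)} = 3$
$B{\left(D \right)} = - \frac{D}{3}$ ($B{\left(D \right)} = \frac{\left(-3\right) D}{9} = - \frac{D}{3}$)
$a{\left(h \right)} = - \frac{151}{-2 + h^{2}}$ ($a{\left(h \right)} = - \frac{151}{h^{2} - 2} = - \frac{151}{-2 + h^{2}}$)
$\frac{B{\left(-188 \right)} + a{\left(N{\left(-7 \right)} \right)}}{33328 + 42263} = \frac{\left(- \frac{1}{3}\right) \left(-188\right) - \frac{151}{-2 + 3^{2}}}{33328 + 42263} = \frac{\frac{188}{3} - \frac{151}{-2 + 9}}{75591} = \left(\frac{188}{3} - \frac{151}{7}\right) \frac{1}{75591} = \frac{863}{21} \cdot \frac{1}{75591} = \frac{863}{1587411}$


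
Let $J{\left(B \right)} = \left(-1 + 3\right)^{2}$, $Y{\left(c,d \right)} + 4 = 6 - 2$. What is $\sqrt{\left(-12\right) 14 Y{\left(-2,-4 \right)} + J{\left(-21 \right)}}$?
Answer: $2$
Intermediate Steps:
$Y{\left(c,d \right)} = 0$ ($Y{\left(c,d \right)} = -4 + \left(6 - 2\right) = -4 + 4 = 0$)
$J{\left(B \right)} = 4$ ($J{\left(B \right)} = 2^{2} = 4$)
$\sqrt{\left(-12\right) 14 Y{\left(-2,-4 \right)} + J{\left(-21 \right)}} = \sqrt{\left(-12\right) 14 \cdot 0 + 4} = \sqrt{\left(-168\right) 0 + 4} = \sqrt{0 + 4} = \sqrt{4} = 2$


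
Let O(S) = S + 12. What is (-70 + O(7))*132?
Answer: -6732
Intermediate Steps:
O(S) = 12 + S
(-70 + O(7))*132 = (-70 + (12 + 7))*132 = (-70 + 19)*132 = -51*132 = -6732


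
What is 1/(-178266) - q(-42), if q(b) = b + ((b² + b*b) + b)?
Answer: -613948105/178266 ≈ -3444.0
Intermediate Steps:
q(b) = 2*b + 2*b² (q(b) = b + ((b² + b²) + b) = b + (2*b² + b) = b + (b + 2*b²) = 2*b + 2*b²)
1/(-178266) - q(-42) = 1/(-178266) - 2*(-42)*(1 - 42) = -1/178266 - 2*(-42)*(-41) = -1/178266 - 1*3444 = -1/178266 - 3444 = -613948105/178266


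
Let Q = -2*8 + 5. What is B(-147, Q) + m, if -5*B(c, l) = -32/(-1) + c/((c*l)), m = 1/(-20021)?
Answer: -7027426/1101155 ≈ -6.3819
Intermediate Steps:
m = -1/20021 ≈ -4.9948e-5
Q = -11 (Q = -16 + 5 = -11)
B(c, l) = -32/5 - 1/(5*l) (B(c, l) = -(-32/(-1) + c/((c*l)))/5 = -(-32*(-1) + c*(1/(c*l)))/5 = -(32 + 1/l)/5 = -32/5 - 1/(5*l))
B(-147, Q) + m = (⅕)*(-1 - 32*(-11))/(-11) - 1/20021 = (⅕)*(-1/11)*(-1 + 352) - 1/20021 = (⅕)*(-1/11)*351 - 1/20021 = -351/55 - 1/20021 = -7027426/1101155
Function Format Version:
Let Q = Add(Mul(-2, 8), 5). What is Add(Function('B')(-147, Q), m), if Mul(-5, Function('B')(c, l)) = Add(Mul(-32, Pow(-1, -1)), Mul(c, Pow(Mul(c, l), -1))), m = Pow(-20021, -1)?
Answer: Rational(-7027426, 1101155) ≈ -6.3819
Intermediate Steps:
m = Rational(-1, 20021) ≈ -4.9948e-5
Q = -11 (Q = Add(-16, 5) = -11)
Function('B')(c, l) = Add(Rational(-32, 5), Mul(Rational(-1, 5), Pow(l, -1))) (Function('B')(c, l) = Mul(Rational(-1, 5), Add(Mul(-32, Pow(-1, -1)), Mul(c, Pow(Mul(c, l), -1)))) = Mul(Rational(-1, 5), Add(Mul(-32, -1), Mul(c, Mul(Pow(c, -1), Pow(l, -1))))) = Mul(Rational(-1, 5), Add(32, Pow(l, -1))) = Add(Rational(-32, 5), Mul(Rational(-1, 5), Pow(l, -1))))
Add(Function('B')(-147, Q), m) = Add(Mul(Rational(1, 5), Pow(-11, -1), Add(-1, Mul(-32, -11))), Rational(-1, 20021)) = Add(Mul(Rational(1, 5), Rational(-1, 11), Add(-1, 352)), Rational(-1, 20021)) = Add(Mul(Rational(1, 5), Rational(-1, 11), 351), Rational(-1, 20021)) = Add(Rational(-351, 55), Rational(-1, 20021)) = Rational(-7027426, 1101155)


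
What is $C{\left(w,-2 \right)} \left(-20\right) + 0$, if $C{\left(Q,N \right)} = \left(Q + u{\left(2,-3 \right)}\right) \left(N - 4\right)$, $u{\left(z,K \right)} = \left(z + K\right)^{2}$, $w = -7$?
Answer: $-720$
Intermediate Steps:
$u{\left(z,K \right)} = \left(K + z\right)^{2}$
$C{\left(Q,N \right)} = \left(1 + Q\right) \left(-4 + N\right)$ ($C{\left(Q,N \right)} = \left(Q + \left(-3 + 2\right)^{2}\right) \left(N - 4\right) = \left(Q + \left(-1\right)^{2}\right) \left(-4 + N\right) = \left(Q + 1\right) \left(-4 + N\right) = \left(1 + Q\right) \left(-4 + N\right)$)
$C{\left(w,-2 \right)} \left(-20\right) + 0 = \left(-4 - 2 - -28 - -14\right) \left(-20\right) + 0 = \left(-4 - 2 + 28 + 14\right) \left(-20\right) + 0 = 36 \left(-20\right) + 0 = -720 + 0 = -720$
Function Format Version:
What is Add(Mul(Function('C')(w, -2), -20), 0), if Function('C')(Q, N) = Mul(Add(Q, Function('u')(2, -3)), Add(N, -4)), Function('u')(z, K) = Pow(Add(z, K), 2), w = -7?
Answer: -720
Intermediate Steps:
Function('u')(z, K) = Pow(Add(K, z), 2)
Function('C')(Q, N) = Mul(Add(1, Q), Add(-4, N)) (Function('C')(Q, N) = Mul(Add(Q, Pow(Add(-3, 2), 2)), Add(N, -4)) = Mul(Add(Q, Pow(-1, 2)), Add(-4, N)) = Mul(Add(Q, 1), Add(-4, N)) = Mul(Add(1, Q), Add(-4, N)))
Add(Mul(Function('C')(w, -2), -20), 0) = Add(Mul(Add(-4, -2, Mul(-4, -7), Mul(-2, -7)), -20), 0) = Add(Mul(Add(-4, -2, 28, 14), -20), 0) = Add(Mul(36, -20), 0) = Add(-720, 0) = -720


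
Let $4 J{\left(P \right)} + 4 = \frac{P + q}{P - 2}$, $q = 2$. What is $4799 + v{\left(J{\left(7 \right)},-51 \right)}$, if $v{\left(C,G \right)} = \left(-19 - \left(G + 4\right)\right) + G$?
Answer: $4776$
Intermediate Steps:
$J{\left(P \right)} = -1 + \frac{2 + P}{4 \left(-2 + P\right)}$ ($J{\left(P \right)} = -1 + \frac{\left(P + 2\right) \frac{1}{P - 2}}{4} = -1 + \frac{\left(2 + P\right) \frac{1}{-2 + P}}{4} = -1 + \frac{\frac{1}{-2 + P} \left(2 + P\right)}{4} = -1 + \frac{2 + P}{4 \left(-2 + P\right)}$)
$v{\left(C,G \right)} = -23$ ($v{\left(C,G \right)} = \left(-19 - \left(4 + G\right)\right) + G = \left(-23 - G\right) + G = -23$)
$4799 + v{\left(J{\left(7 \right)},-51 \right)} = 4799 - 23 = 4776$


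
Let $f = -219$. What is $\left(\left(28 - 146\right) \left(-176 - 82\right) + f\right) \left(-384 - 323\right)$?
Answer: $-21369075$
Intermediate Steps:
$\left(\left(28 - 146\right) \left(-176 - 82\right) + f\right) \left(-384 - 323\right) = \left(\left(28 - 146\right) \left(-176 - 82\right) - 219\right) \left(-384 - 323\right) = \left(\left(-118\right) \left(-258\right) - 219\right) \left(-707\right) = \left(30444 - 219\right) \left(-707\right) = 30225 \left(-707\right) = -21369075$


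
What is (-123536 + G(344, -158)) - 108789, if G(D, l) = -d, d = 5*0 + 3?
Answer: -232328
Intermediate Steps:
d = 3 (d = 0 + 3 = 3)
G(D, l) = -3 (G(D, l) = -1*3 = -3)
(-123536 + G(344, -158)) - 108789 = (-123536 - 3) - 108789 = -123539 - 108789 = -232328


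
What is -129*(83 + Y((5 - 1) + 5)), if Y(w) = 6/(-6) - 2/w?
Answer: -31648/3 ≈ -10549.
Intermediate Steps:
Y(w) = -1 - 2/w (Y(w) = 6*(-⅙) - 2/w = -1 - 2/w)
-129*(83 + Y((5 - 1) + 5)) = -129*(83 + (-2 - ((5 - 1) + 5))/((5 - 1) + 5)) = -129*(83 + (-2 - (4 + 5))/(4 + 5)) = -129*(83 + (-2 - 1*9)/9) = -129*(83 + (-2 - 9)/9) = -129*(83 + (⅑)*(-11)) = -129*(83 - 11/9) = -129*736/9 = -31648/3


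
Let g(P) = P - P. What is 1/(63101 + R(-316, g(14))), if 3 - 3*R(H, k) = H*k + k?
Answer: 1/63102 ≈ 1.5847e-5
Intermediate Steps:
g(P) = 0
R(H, k) = 1 - k/3 - H*k/3 (R(H, k) = 1 - (H*k + k)/3 = 1 - (k + H*k)/3 = 1 + (-k/3 - H*k/3) = 1 - k/3 - H*k/3)
1/(63101 + R(-316, g(14))) = 1/(63101 + (1 - ⅓*0 - ⅓*(-316)*0)) = 1/(63101 + (1 + 0 + 0)) = 1/(63101 + 1) = 1/63102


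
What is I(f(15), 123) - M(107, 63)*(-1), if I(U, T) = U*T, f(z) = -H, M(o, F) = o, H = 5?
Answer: -508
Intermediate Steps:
f(z) = -5 (f(z) = -1*5 = -5)
I(U, T) = T*U
I(f(15), 123) - M(107, 63)*(-1) = 123*(-5) - 107*(-1) = -615 - 1*(-107) = -615 + 107 = -508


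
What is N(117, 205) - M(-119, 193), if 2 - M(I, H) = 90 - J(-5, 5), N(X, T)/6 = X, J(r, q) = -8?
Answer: 798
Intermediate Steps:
N(X, T) = 6*X
M(I, H) = -96 (M(I, H) = 2 - (90 - 1*(-8)) = 2 - (90 + 8) = 2 - 1*98 = 2 - 98 = -96)
N(117, 205) - M(-119, 193) = 6*117 - 1*(-96) = 702 + 96 = 798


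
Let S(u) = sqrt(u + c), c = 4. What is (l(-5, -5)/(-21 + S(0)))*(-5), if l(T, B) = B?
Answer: -25/19 ≈ -1.3158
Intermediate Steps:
S(u) = sqrt(4 + u) (S(u) = sqrt(u + 4) = sqrt(4 + u))
(l(-5, -5)/(-21 + S(0)))*(-5) = -5/(-21 + sqrt(4 + 0))*(-5) = -5/(-21 + sqrt(4))*(-5) = -5/(-21 + 2)*(-5) = -5/(-19)*(-5) = -5*(-1/19)*(-5) = (5/19)*(-5) = -25/19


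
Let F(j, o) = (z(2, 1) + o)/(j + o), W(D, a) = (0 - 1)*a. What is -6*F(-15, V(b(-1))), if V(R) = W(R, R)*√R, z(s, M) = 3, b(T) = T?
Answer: 132/113 + 54*I/113 ≈ 1.1681 + 0.47788*I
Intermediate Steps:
W(D, a) = -a
V(R) = -R^(3/2) (V(R) = (-R)*√R = -R^(3/2))
F(j, o) = (3 + o)/(j + o)
-6*F(-15, V(b(-1))) = -6*(3 - (-1)^(3/2))/(-15 - (-1)^(3/2)) = -6*(3 - (-1)*I)/(-15 - (-1)*I) = -6*(3 + I)/(-15 + I) = -6*(-15 - I)/226*(3 + I) = -3*(-15 - I)*(3 + I)/113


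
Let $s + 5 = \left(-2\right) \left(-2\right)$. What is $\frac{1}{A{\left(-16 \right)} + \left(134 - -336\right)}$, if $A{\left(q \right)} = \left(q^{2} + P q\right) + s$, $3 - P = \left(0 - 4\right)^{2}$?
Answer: $\frac{1}{933} \approx 0.0010718$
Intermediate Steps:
$s = -1$ ($s = -5 - -4 = -5 + 4 = -1$)
$P = -13$ ($P = 3 - \left(0 - 4\right)^{2} = 3 - \left(-4\right)^{2} = 3 - 16 = -13$)
$A{\left(q \right)} = -1 + q^{2} - 13 q$ ($A{\left(q \right)} = \left(q^{2} - 13 q\right) - 1 = -1 + q^{2} - 13 q$)
$\frac{1}{A{\left(-16 \right)} + \left(134 - -336\right)} = \frac{1}{\left(-1 + \left(-16\right)^{2} - -208\right) + \left(134 - -336\right)} = \frac{1}{\left(-1 + 256 + 208\right) + \left(134 + 336\right)} = \frac{1}{463 + 470} = \frac{1}{933}$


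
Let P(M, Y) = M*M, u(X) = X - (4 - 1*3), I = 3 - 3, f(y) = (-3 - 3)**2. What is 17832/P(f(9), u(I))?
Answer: 743/54 ≈ 13.759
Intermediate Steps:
f(y) = 36 (f(y) = (-6)**2 = 36)
I = 0
u(X) = -1 + X (u(X) = X - (4 - 3) = X - 1*1 = X - 1 = -1 + X)
P(M, Y) = M**2
17832/P(f(9), u(I)) = 17832/(36**2) = 17832/1296 = 17832*(1/1296) = 743/54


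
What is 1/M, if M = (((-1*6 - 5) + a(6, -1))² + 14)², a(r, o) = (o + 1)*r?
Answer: 1/18225 ≈ 5.4870e-5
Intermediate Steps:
a(r, o) = r*(1 + o) (a(r, o) = (1 + o)*r = r*(1 + o))
M = 18225 (M = (((-1*6 - 5) + 6*(1 - 1))² + 14)² = (((-6 - 5) + 6*0)² + 14)² = ((-11 + 0)² + 14)² = ((-11)² + 14)² = (121 + 14)² = 135² = 18225)
1/M = 1/18225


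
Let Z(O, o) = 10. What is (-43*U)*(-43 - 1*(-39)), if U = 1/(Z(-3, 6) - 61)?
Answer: -172/51 ≈ -3.3725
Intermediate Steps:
U = -1/51 (U = 1/(10 - 61) = 1/(-51) = -1/51 ≈ -0.019608)
(-43*U)*(-43 - 1*(-39)) = (-43*(-1/51))*(-43 - 1*(-39)) = 43*(-43 + 39)/51 = (43/51)*(-4) = -172/51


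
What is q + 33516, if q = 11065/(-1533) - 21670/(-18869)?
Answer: 969314182957/28926177 ≈ 33510.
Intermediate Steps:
q = -175565375/28926177 (q = 11065*(-1/1533) - 21670*(-1/18869) = -11065/1533 + 21670/18869 = -175565375/28926177 ≈ -6.0694)
q + 33516 = -175565375/28926177 + 33516 = 969314182957/28926177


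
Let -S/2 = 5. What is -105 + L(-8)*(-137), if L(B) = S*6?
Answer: 8115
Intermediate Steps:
S = -10 (S = -2*5 = -10)
L(B) = -60 (L(B) = -10*6 = -60)
-105 + L(-8)*(-137) = -105 - 60*(-137) = -105 + 8220 = 8115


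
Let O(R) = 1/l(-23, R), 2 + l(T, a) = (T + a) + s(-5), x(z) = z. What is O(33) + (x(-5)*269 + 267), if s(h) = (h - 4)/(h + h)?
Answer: -95932/89 ≈ -1077.9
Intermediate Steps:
s(h) = (-4 + h)/(2*h) (s(h) = (-4 + h)/((2*h)) = (-4 + h)*(1/(2*h)) = (-4 + h)/(2*h))
l(T, a) = -11/10 + T + a (l(T, a) = -2 + ((T + a) + (1/2)*(-4 - 5)/(-5)) = -2 + ((T + a) + (1/2)*(-1/5)*(-9)) = -2 + ((T + a) + 9/10) = -2 + (9/10 + T + a) = -11/10 + T + a)
O(R) = 1/(-241/10 + R) (O(R) = 1/(-11/10 - 23 + R) = 1/(-241/10 + R))
O(33) + (x(-5)*269 + 267) = 10/(-241 + 10*33) + (-5*269 + 267) = 10/(-241 + 330) + (-1345 + 267) = 10/89 - 1078 = -95932/89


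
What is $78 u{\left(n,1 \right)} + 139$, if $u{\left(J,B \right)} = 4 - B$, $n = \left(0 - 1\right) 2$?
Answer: $373$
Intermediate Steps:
$n = -2$ ($n = \left(-1\right) 2 = -2$)
$78 u{\left(n,1 \right)} + 139 = 78 \left(4 - 1\right) + 139 = 78 \cdot 3 + 139 = 234 + 139 = 373$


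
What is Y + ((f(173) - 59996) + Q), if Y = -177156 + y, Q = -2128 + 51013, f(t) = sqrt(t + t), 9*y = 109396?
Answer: -1585007/9 + sqrt(346) ≈ -1.7609e+5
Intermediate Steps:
y = 109396/9 (y = (1/9)*109396 = 109396/9 ≈ 12155.)
f(t) = sqrt(2)*sqrt(t) (f(t) = sqrt(2*t) = sqrt(2)*sqrt(t))
Q = 48885
Y = -1485008/9 (Y = -177156 + 109396/9 = -1485008/9 ≈ -1.6500e+5)
Y + ((f(173) - 59996) + Q) = -1485008/9 + ((sqrt(2)*sqrt(173) - 59996) + 48885) = -1485008/9 + ((sqrt(346) - 59996) + 48885) = -1485008/9 + ((-59996 + sqrt(346)) + 48885) = -1485008/9 + (-11111 + sqrt(346)) = -1585007/9 + sqrt(346)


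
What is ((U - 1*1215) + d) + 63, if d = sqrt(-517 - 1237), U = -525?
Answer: -1677 + I*sqrt(1754) ≈ -1677.0 + 41.881*I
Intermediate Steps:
d = I*sqrt(1754) (d = sqrt(-1754) = I*sqrt(1754) ≈ 41.881*I)
((U - 1*1215) + d) + 63 = ((-525 - 1*1215) + I*sqrt(1754)) + 63 = ((-525 - 1215) + I*sqrt(1754)) + 63 = (-1740 + I*sqrt(1754)) + 63 = -1677 + I*sqrt(1754)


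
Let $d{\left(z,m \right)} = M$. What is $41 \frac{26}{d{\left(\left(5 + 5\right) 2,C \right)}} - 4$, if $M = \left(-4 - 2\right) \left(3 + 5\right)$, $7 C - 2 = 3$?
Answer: $- \frac{629}{24} \approx -26.208$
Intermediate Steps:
$C = \frac{5}{7}$ ($C = \frac{2}{7} + \frac{1}{7} \cdot 3 = \frac{2}{7} + \frac{3}{7} = \frac{5}{7} \approx 0.71429$)
$M = -48$ ($M = \left(-6\right) 8 = -48$)
$d{\left(z,m \right)} = -48$
$41 \frac{26}{d{\left(\left(5 + 5\right) 2,C \right)}} - 4 = 41 \frac{26}{-48} - 4 = 41 \cdot 26 \left(- \frac{1}{48}\right) - 4 = 41 \left(- \frac{13}{24}\right) - 4 = - \frac{533}{24} - 4 = - \frac{629}{24}$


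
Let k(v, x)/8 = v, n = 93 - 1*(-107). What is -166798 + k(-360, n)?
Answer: -169678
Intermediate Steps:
n = 200 (n = 93 + 107 = 200)
k(v, x) = 8*v
-166798 + k(-360, n) = -166798 + 8*(-360) = -166798 - 2880 = -169678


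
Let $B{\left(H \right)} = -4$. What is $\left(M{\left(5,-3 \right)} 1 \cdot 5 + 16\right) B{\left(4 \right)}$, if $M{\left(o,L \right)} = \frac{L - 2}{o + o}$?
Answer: $-54$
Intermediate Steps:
$M{\left(o,L \right)} = \frac{-2 + L}{2 o}$
$\left(M{\left(5,-3 \right)} 1 \cdot 5 + 16\right) B{\left(4 \right)} = \left(\frac{-2 - 3}{2 \cdot 5} \cdot 1 \cdot 5 + 16\right) \left(-4\right) = \left(\frac{1}{2} \cdot \frac{1}{5} \left(-5\right) 1 \cdot 5 + 16\right) \left(-4\right) = \left(\left(- \frac{1}{2}\right) 1 \cdot 5 + 16\right) \left(-4\right) = \left(\left(- \frac{1}{2}\right) 5 + 16\right) \left(-4\right) = \left(- \frac{5}{2} + 16\right) \left(-4\right) = \frac{27}{2} \left(-4\right) = -54$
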